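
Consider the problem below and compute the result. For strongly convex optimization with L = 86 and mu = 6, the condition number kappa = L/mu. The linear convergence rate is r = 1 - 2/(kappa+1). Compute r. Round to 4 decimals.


Step 1: Compute the condition number.
kappa = L/mu = 86/6 = 14.3333
Step 2: Compute the convergence rate.
r = 1 - 2/(kappa + 1) = 1 - 2*mu/(L + mu) = (L - mu)/(L + mu) = 80/92 = 0.8696


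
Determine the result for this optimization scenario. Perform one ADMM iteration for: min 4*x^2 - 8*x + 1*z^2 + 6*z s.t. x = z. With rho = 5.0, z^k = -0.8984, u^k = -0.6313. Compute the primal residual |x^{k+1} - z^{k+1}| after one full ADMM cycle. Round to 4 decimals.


ADMM iteration with rho = 5.0, z^k = -0.8984, u^k = -0.6313
Step 1: x-update.
Minimize 4*x^2 - 8*x + (5.0/2)*(x + 0.8984 - 0.6313)^2
FOC: (2*4 + 5.0)*x = 8 + 5.0*(-0.8984 + 0.6313)
x^{k+1} = 0.5127
Step 2: z-update.
Minimize 1*z^2 + 6*z + (5.0/2)*(0.5127 - z - 0.6313)^2
FOC: (2*1 + 5.0)*z = -6 + 5.0*(0.5127 - 0.6313)
z^{k+1} = -0.9419
Step 3: u-update.
u^{k+1} = -0.6313 + 0.5127 + 0.9419 = 0.8232
Step 4: Primal residual = |0.5127 + 0.9419| = 1.4545


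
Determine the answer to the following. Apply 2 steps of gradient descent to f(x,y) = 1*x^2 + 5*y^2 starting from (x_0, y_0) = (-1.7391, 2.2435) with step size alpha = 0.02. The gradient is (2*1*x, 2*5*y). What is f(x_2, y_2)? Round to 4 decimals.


Gradient descent on f(x,y) = 1*x^2 + 5*y^2.
Starting point: (-1.7391, 2.2435), alpha = 0.02
Step 1: grad_x = 2*1*-1.7391 = -3.4782, grad_y = 2*5*2.2435 = 22.435
  x_1 = -1.7391 - 0.02*-3.4782 = -1.6695
  y_1 = 2.2435 - 0.02*22.435 = 1.7948
Step 2: grad_x = 2*1*-1.6695 = -3.3391, grad_y = 2*5*1.7948 = 17.948
  x_2 = -1.6695 - 0.02*-3.3391 = -1.6028
  y_2 = 1.7948 - 0.02*17.948 = 1.4358
f(-1.6028, 1.4358) = 1*(-1.6028)^2 + 5*1.4358^2 = 12.877


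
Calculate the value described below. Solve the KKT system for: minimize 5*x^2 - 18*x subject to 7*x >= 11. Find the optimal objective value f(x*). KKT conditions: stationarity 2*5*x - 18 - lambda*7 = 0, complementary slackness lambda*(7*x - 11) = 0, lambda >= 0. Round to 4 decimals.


Step 1: Try lambda = 0 (constraint inactive).
Stationarity: 2*5*x - 18 = 0
x* = 18/(2*5) = 1.8
Check constraint: 7*1.8 = 12.6 >= 11 -- satisfied.
Step 2: Compute optimal value.
f(x*) = 5*1.8^2 - 18*1.8 = -16.2


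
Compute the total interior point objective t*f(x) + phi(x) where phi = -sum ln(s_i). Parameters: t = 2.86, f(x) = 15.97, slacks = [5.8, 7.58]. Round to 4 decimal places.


Step 1: Compute log-barrier.
ln values: [1.7579, 2.0255]
phi = -(1.7579 + 2.0255) = -3.7834
Step 2: Compute augmented objective.
t*f(x) = 2.86*15.97 = 45.6742
Total = 45.6742 - 3.7834 = 41.8908


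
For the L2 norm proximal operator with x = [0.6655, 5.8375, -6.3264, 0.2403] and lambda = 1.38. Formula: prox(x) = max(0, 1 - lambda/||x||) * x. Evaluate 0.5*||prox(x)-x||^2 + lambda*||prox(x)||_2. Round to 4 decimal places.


Step 1: Compute ||x||.
||x|| = 8.6372
Step 2: Compute scaling factor.
scale = max(0, 1 - 1.38/8.6372) = 0.8402
Step 3: prox(x) = [0.5592, 4.9048, -5.3156, 0.2019]
||prox(x)|| = 7.2572
Step 4: Proximal objective.
0.5*||prox-x||^2 = 0.9522
lambda*||prox|| = 10.0149
Total = 10.9671


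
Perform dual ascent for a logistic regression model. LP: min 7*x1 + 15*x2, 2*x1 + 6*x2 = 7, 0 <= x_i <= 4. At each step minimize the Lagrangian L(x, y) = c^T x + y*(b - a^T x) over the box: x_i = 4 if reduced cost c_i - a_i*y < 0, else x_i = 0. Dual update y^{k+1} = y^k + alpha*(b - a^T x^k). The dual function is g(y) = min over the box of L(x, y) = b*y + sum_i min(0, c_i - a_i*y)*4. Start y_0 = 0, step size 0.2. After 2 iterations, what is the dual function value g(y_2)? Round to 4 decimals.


Dual ascent for LP: min 7*x1 + 15*x2, 2*x1 + 6*x2 = 7, 0 <= x_i <= 4
Step 1: y^k = 0.0, reduced costs: (7.0, 15.0)
  x^k = (0.0, 0.0), subgradient = b - a^T x = 7.0
  y^{k+1} = 0.0 + 0.2*7.0 = 1.4
Step 2: y^k = 1.4, reduced costs: (4.2, 6.6)
  x^k = (0.0, 0.0), subgradient = b - a^T x = 7.0
  y^{k+1} = 1.4 + 0.2*7.0 = 2.8
Dual objective at y_2 = 2.8: reduced costs (1.4, -1.8), box minimizer x = (0.0, 4.0)
g(y_2) = b*y + (c1 - a1*y)*x1 + (c2 - a2*y)*x2 = 7*2.8 + 1.4*0.0 + (-1.8)*4.0 = 19.6 + 0.0 - 7.2 = 12.4


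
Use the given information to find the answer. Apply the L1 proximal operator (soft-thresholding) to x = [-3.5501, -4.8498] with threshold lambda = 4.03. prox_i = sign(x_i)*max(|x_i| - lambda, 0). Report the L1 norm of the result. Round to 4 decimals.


Soft-thresholding with lambda = 4.03:
prox(-3.5501) = sign(-3.5501)*max(|-3.5501| - 4.03, 0) = 0.0
prox(-4.8498) = sign(-4.8498)*max(|-4.8498| - 4.03, 0) = -0.8198
prox(x) = [0.0, -0.8198]
||prox(x)||_1 = 0.0 + 0.8198 = 0.8198


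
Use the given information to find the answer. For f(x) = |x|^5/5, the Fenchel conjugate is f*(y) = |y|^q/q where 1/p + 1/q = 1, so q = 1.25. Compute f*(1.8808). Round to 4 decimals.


The conjugate exponent q satisfies 1/p + 1/q = 1.
p = 5, so q = 5/(5 - 1) = 1.25
|y|^q = 1.8808^1.25 = 2.2026
f*(1.8808) = 2.2026 / 1.25 = 1.7621


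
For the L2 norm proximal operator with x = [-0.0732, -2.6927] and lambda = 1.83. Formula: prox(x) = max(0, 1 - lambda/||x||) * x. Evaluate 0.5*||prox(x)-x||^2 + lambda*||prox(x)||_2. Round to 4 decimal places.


Step 1: Compute ||x||.
||x|| = 2.6937
Step 2: Compute scaling factor.
scale = max(0, 1 - 1.83/2.6937) = 0.3206
Step 3: prox(x) = [-0.0235, -0.8634]
||prox(x)|| = 0.8637
Step 4: Proximal objective.
0.5*||prox-x||^2 = 1.6745
lambda*||prox|| = 1.5806
Total = 3.255


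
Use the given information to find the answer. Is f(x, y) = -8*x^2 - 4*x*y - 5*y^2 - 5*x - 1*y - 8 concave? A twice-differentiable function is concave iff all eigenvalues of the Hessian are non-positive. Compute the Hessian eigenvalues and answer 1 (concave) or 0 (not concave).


The Hessian of f(x,y) = -8*x^2 - 4*x*y - 5*y^2 - 5*x - 1*y - 8 is:
H = [[-16, -4], [-4, -10]]
Trace = -16 - 10 = -26
Determinant = -16*-10 - (-4)^2 = 144
Discriminant = (-26)^2 - 4*144 = 100.0
Eigenvalues: lambda_1 = -18.0, lambda_2 = -8.0
The function is concave.

1


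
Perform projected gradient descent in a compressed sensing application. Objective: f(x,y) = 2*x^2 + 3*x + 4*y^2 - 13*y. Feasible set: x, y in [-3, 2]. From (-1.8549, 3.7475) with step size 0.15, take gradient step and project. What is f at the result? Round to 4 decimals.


Step 1: Compute gradient at (-1.8549, 3.7475).
grad_x = 2*2*-1.8549 + 3 = -4.4196
grad_y = 2*4*3.7475 - 13 = 16.98
Step 2: Gradient step.
x_raw = -1.8549 - 0.15*-4.4196 = -1.192
y_raw = 3.7475 - 0.15*16.98 = 1.2005
Step 3: Project onto [-3, 2].
x_proj = clip(-1.192) = -1.192
y_proj = clip(1.2005) = 1.2005
Step 4: Evaluate f.
f(-1.192, 1.2005) = -10.576


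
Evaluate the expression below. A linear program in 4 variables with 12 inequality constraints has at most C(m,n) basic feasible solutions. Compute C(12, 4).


Each vertex corresponds to some choice of n active constraints out of m, so the number of vertices is at most C(m, n) = m! / (n!(m-n)!).
m = 12, n = 4
Numerator: 12 * 11 * 10 * 9
Denominator: 4! = 24
C(12, 4) = 495


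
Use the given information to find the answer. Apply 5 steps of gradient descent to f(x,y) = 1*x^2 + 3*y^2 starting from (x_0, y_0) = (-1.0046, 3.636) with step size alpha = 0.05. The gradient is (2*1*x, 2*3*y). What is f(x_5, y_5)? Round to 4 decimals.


Gradient descent on f(x,y) = 1*x^2 + 3*y^2.
Starting point: (-1.0046, 3.636), alpha = 0.05
Step 1: grad_x = 2*1*-1.0046 = -2.0092, grad_y = 2*3*3.636 = 21.816
  x_1 = -1.0046 - 0.05*-2.0092 = -0.9041
  y_1 = 3.636 - 0.05*21.816 = 2.5452
Step 2: grad_x = 2*1*-0.9041 = -1.8083, grad_y = 2*3*2.5452 = 15.2712
  x_2 = -0.9041 - 0.05*-1.8083 = -0.8137
  y_2 = 2.5452 - 0.05*15.2712 = 1.7816
Step 3: grad_x = 2*1*-0.8137 = -1.6275, grad_y = 2*3*1.7816 = 10.6898
  x_3 = -0.8137 - 0.05*-1.6275 = -0.7324
  y_3 = 1.7816 - 0.05*10.6898 = 1.2471
Step 4: grad_x = 2*1*-0.7324 = -1.4647, grad_y = 2*3*1.2471 = 7.4829
  x_4 = -0.7324 - 0.05*-1.4647 = -0.6591
  y_4 = 1.2471 - 0.05*7.4829 = 0.873
Step 5: grad_x = 2*1*-0.6591 = -1.3182, grad_y = 2*3*0.873 = 5.238
  x_5 = -0.6591 - 0.05*-1.3182 = -0.5932
  y_5 = 0.873 - 0.05*5.238 = 0.6111
f(-0.5932, 0.6111) = 1*(-0.5932)^2 + 3*0.6111^2 = 1.4722


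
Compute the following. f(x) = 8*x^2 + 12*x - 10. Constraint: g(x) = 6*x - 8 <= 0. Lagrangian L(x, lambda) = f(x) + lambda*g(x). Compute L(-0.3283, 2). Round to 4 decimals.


Step 1: Evaluate f(x).
f(-0.3283) = 8*(-0.3283)^2 + 12*(-0.3283) - 10 = -13.0774
Step 2: Evaluate g(x).
g(-0.3283) = 6*-0.3283 - 8 = -9.9698
Step 3: Compute Lagrangian.
L = -13.0774 + 2*-9.9698 = -33.017


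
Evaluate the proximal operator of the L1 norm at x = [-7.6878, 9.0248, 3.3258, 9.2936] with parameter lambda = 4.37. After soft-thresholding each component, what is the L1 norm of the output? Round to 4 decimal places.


Soft-thresholding with lambda = 4.37:
prox(-7.6878) = sign(-7.6878)*max(|-7.6878| - 4.37, 0) = -3.3178
prox(9.0248) = sign(9.0248)*max(|9.0248| - 4.37, 0) = 4.6548
prox(3.3258) = sign(3.3258)*max(|3.3258| - 4.37, 0) = 0.0
prox(9.2936) = sign(9.2936)*max(|9.2936| - 4.37, 0) = 4.9236
prox(x) = [-3.3178, 4.6548, 0.0, 4.9236]
||prox(x)||_1 = 3.3178 + 4.6548 + 0.0 + 4.9236 = 12.8962


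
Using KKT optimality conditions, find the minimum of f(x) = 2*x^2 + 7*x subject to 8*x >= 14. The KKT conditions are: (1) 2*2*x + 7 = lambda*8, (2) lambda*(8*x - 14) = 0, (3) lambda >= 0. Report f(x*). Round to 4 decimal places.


Step 1: Try lambda = 0 (constraint inactive).
x_unc = -7/(2*2) = -1.75
Check: 8*-1.75 = -14.0 < 14 -- violated!
Step 2: Constraint must be active: 8*x = 14
x* = 14/8 = 1.75
lambda = (2*2*1.75 + 7)/8 = 1.75
Step 3: Compute optimal value.
f(x*) = 2*1.75^2 + 7*1.75 = 18.375


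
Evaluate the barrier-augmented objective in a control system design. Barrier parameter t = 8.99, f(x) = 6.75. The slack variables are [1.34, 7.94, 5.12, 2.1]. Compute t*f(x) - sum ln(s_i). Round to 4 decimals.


Step 1: Compute log-barrier.
ln values: [0.2927, 2.0719, 1.6332, 0.7419]
phi = -(0.2927 + 2.0719 + 1.6332 + 0.7419) = -4.7397
Step 2: Compute augmented objective.
t*f(x) = 8.99*6.75 = 60.6825
Total = 60.6825 - 4.7397 = 55.9428


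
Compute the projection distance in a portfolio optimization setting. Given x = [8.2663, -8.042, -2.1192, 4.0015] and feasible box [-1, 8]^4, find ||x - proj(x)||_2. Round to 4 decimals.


Project each component onto [-1, 8].
clip(8.2663) = 8.0, clip(-8.042) = -1.0, clip(-2.1192) = -1.0, clip(4.0015) = 4.0015
Projection = [8.0, -1.0, -1.0, 4.0015]
Squared diffs: [0.0709, 49.5898, 1.2526, 0.0]
Distance = sqrt(50.9133) = 7.1354


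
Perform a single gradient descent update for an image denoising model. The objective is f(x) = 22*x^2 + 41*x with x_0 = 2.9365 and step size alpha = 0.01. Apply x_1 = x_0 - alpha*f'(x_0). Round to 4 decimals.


We compute the gradient at x_0 and apply the update.
f'(x) = 44*x + 41
f'(2.9365) = 44*2.9365 + 41 = 170.206
x_1 = 2.9365 - 0.01*170.206 = 1.2344


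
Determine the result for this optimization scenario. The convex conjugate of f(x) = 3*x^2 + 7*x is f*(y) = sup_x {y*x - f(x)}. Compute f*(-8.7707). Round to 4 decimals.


f*(y) = sup_x {y*x - a*x^2 - b*x} = sup_x {(y-b)*x - a*x^2}
FOC: (y - b) - 2a*x = 0 => x* = (y - b)/(2a)
x* = (-8.7707 - 7)/(2*3) = -2.6285
f*(-8.7707) = (y-b)^2/(4a) = (-8.7707 - 7)^2/(4*3)
= 248.715/12 = 20.7262


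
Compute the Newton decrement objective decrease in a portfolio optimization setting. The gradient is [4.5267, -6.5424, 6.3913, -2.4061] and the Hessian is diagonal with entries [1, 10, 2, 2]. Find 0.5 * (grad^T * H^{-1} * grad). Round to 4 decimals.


Step 1: H is diagonal, so H^(-1) * g = [4.5267, -0.6542, 3.1957, -1.2031].
Step 2: g^T H^(-1) g = sum_i g_i^2 / H_ii
  = (4.5267)^2/1 + (-6.5424)^2/10 + (6.3913)^2/2 + (-2.4061)^2/2
  = 20.491 + 4.2803 + 20.4244 + 2.8947 = 48.0903
Step 3: Objective decrease = 0.5 * g^T H^(-1) g = 24.0452


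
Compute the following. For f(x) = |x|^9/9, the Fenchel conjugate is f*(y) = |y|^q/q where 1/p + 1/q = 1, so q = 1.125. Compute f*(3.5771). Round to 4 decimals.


The conjugate exponent q satisfies 1/p + 1/q = 1.
p = 9, so q = 9/(9 - 1) = 1.125
|y|^q = 3.5771^1.125 = 4.1949
f*(3.5771) = 4.1949 / 1.125 = 3.7288


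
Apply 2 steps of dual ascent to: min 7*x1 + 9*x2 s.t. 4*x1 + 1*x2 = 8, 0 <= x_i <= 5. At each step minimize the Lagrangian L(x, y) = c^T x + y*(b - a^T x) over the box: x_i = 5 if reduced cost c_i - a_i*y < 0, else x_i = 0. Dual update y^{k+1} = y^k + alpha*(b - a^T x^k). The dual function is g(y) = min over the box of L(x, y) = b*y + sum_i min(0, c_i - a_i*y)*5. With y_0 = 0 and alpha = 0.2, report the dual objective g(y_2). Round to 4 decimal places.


Dual ascent for LP: min 7*x1 + 9*x2, 4*x1 + 1*x2 = 8, 0 <= x_i <= 5
Step 1: y^k = 0.0, reduced costs: (7.0, 9.0)
  x^k = (0.0, 0.0), subgradient = b - a^T x = 8.0
  y^{k+1} = 0.0 + 0.2*8.0 = 1.6
Step 2: y^k = 1.6, reduced costs: (0.6, 7.4)
  x^k = (0.0, 0.0), subgradient = b - a^T x = 8.0
  y^{k+1} = 1.6 + 0.2*8.0 = 3.2
Dual objective at y_2 = 3.2: reduced costs (-5.8, 5.8), box minimizer x = (5.0, 0.0)
g(y_2) = b*y + (c1 - a1*y)*x1 + (c2 - a2*y)*x2 = 8*3.2 + (-5.8)*5.0 + 5.8*0.0 = 25.6 - 29.0 + 0.0 = -3.4


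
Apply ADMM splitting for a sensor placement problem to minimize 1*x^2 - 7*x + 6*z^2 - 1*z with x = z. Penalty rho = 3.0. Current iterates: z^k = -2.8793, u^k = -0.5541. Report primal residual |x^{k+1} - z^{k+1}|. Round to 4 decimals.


ADMM iteration with rho = 3.0, z^k = -2.8793, u^k = -0.5541
Step 1: x-update.
Minimize 1*x^2 - 7*x + (3.0/2)*(x + 2.8793 - 0.5541)^2
FOC: (2*1 + 3.0)*x = 7 + 3.0*(-2.8793 + 0.5541)
x^{k+1} = 0.0049
Step 2: z-update.
Minimize 6*z^2 - 1*z + (3.0/2)*(0.0049 - z - 0.5541)^2
FOC: (2*6 + 3.0)*z = 1 + 3.0*(0.0049 - 0.5541)
z^{k+1} = -0.0432
Step 3: u-update.
u^{k+1} = -0.5541 + 0.0049 + 0.0432 = -0.506
Step 4: Primal residual = |0.0049 + 0.0432| = 0.0481


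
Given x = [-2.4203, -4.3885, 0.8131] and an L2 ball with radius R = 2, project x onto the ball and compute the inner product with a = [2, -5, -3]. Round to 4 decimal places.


Step 1: Compute ||x|| (intermediates to 6 decimals).
||x|| = sqrt((-2.4203)^2 + (-4.3885)^2 + 0.8131^2) = 5.077196
Step 2: Project.
Since ||x|| > R, scale = R/||x|| = 2/5.077196 = 0.393918, proj(x) = scale * x
proj(x) = [-0.9534, -1.728709, 0.320295]
Step 3: Dot product.
a^T * proj(x) = 2*(-0.9534) - 5*(-1.728709) - 3*0.320295 = 5.7759


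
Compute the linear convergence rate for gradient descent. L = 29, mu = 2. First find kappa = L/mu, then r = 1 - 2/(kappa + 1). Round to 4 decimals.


Step 1: Compute the condition number.
kappa = L/mu = 29/2 = 14.5
Step 2: Compute the convergence rate.
r = 1 - 2/(kappa + 1) = 1 - 2*mu/(L + mu) = (L - mu)/(L + mu) = 27/31 = 0.871


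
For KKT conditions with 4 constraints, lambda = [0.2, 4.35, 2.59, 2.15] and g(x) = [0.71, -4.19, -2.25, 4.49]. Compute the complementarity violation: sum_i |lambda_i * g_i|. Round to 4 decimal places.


KKT complementary slackness check:
lambda_1 * g_1 = 0.2 * 0.71 = 0.142
lambda_2 * g_2 = 4.35 * -4.19 = -18.2265
lambda_3 * g_3 = 2.59 * -2.25 = -5.8275
lambda_4 * g_4 = 2.15 * 4.49 = 9.6535
Total violation = 0.142 + 18.2265 + 5.8275 + 9.6535 = 33.8495


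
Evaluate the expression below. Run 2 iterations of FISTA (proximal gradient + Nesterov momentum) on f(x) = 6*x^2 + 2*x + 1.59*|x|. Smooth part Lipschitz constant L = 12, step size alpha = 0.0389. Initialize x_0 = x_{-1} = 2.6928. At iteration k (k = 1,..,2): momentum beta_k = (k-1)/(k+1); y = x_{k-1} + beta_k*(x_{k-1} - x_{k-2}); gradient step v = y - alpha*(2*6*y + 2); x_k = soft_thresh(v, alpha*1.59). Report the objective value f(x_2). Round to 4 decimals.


FISTA on f(x) = 6*x^2 + 2*x + 1.59*|x|
L = 12, alpha = 0.0389
Iteration 1: beta = 0.0, y = 2.6928 + 0.0*(2.6928 - 2.6928) = 2.6928
  grad(y) = 34.3136, v = y - alpha*grad = 1.358
  prox(v) = soft_thresh(1.358, 0.0619) = 1.2961
Iteration 2: beta = 0.3333, y = 1.2961 + 0.3333*(1.2961 - 2.6928) = 0.8306
  grad(y) = 11.9672, v = y - alpha*grad = 0.3651
  prox(v) = soft_thresh(0.3651, 0.0619) = 0.3032
f(x_2) = 6*0.3032^2 + 2*0.3032 + 1.59*|0.3032| = 1.6402


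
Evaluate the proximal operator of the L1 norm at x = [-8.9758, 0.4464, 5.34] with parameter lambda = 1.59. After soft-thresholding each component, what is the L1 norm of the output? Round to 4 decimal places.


Soft-thresholding with lambda = 1.59:
prox(-8.9758) = sign(-8.9758)*max(|-8.9758| - 1.59, 0) = -7.3858
prox(0.4464) = sign(0.4464)*max(|0.4464| - 1.59, 0) = 0.0
prox(5.34) = sign(5.34)*max(|5.34| - 1.59, 0) = 3.75
prox(x) = [-7.3858, 0.0, 3.75]
||prox(x)||_1 = 7.3858 + 0.0 + 3.75 = 11.1358


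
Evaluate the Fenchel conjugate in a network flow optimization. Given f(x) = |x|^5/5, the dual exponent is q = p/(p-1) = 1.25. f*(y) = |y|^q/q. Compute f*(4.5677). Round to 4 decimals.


The conjugate exponent q satisfies 1/p + 1/q = 1.
p = 5, so q = 5/(5 - 1) = 1.25
|y|^q = 4.5677^1.25 = 6.6776
f*(4.5677) = 6.6776 / 1.25 = 5.3421


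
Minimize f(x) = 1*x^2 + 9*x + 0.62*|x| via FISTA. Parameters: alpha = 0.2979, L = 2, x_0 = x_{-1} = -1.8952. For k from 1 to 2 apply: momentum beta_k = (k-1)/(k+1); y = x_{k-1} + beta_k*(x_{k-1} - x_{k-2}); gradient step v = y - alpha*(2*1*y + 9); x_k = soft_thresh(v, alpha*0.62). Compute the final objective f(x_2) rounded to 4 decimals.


FISTA on f(x) = 1*x^2 + 9*x + 0.62*|x|
L = 2, alpha = 0.2979
Iteration 1: beta = 0.0, y = -1.8952 + 0.0*(-1.8952 + 1.8952) = -1.8952
  grad(y) = 5.2096, v = y - alpha*grad = -3.4471
  prox(v) = soft_thresh(-3.4471, 0.1847) = -3.2624
Iteration 2: beta = 0.3333, y = -3.2624 + 0.3333*(-3.2624 + 1.8952) = -3.7182
  grad(y) = 1.5636, v = y - alpha*grad = -4.184
  prox(v) = soft_thresh(-4.184, 0.1847) = -3.9993
f(x_2) = 1*(-3.9993)^2 + 9*(-3.9993) + 0.62*|-3.9993| = -17.5197


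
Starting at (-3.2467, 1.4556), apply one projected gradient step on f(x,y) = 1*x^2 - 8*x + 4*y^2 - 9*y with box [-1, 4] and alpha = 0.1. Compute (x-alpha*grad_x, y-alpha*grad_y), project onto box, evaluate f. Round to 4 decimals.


Step 1: Compute gradient at (-3.2467, 1.4556).
grad_x = 2*1*-3.2467 - 8 = -14.4934
grad_y = 2*4*1.4556 - 9 = 2.6448
Step 2: Gradient step.
x_raw = -3.2467 - 0.1*-14.4934 = -1.7974
y_raw = 1.4556 - 0.1*2.6448 = 1.1911
Step 3: Project onto [-1, 4].
x_proj = clip(-1.7974) = -1.0
y_proj = clip(1.1911) = 1.1911
Step 4: Evaluate f.
f(-1.0, 1.1911) = 3.955


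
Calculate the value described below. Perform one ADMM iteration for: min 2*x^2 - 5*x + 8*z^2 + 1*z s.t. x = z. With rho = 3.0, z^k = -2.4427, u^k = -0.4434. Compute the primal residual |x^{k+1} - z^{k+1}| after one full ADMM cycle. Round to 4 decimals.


ADMM iteration with rho = 3.0, z^k = -2.4427, u^k = -0.4434
Step 1: x-update.
Minimize 2*x^2 - 5*x + (3.0/2)*(x + 2.4427 - 0.4434)^2
FOC: (2*2 + 3.0)*x = 5 + 3.0*(-2.4427 + 0.4434)
x^{k+1} = -0.1426
Step 2: z-update.
Minimize 8*z^2 + 1*z + (3.0/2)*(-0.1426 - z - 0.4434)^2
FOC: (2*8 + 3.0)*z = -1 + 3.0*(-0.1426 - 0.4434)
z^{k+1} = -0.1452
Step 3: u-update.
u^{k+1} = -0.4434 - 0.1426 + 0.1452 = -0.4408
Step 4: Primal residual = |-0.1426 + 0.1452| = 0.0026


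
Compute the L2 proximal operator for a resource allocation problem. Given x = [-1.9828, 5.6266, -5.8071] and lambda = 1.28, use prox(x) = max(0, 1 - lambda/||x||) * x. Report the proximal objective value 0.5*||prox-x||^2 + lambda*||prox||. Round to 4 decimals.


Step 1: Compute ||x||.
||x|| = 8.3254
Step 2: Compute scaling factor.
scale = max(0, 1 - 1.28/8.3254) = 0.8463
Step 3: prox(x) = [-1.678, 4.7615, -4.9143]
||prox(x)|| = 7.0454
Step 4: Proximal objective.
0.5*||prox-x||^2 = 0.8192
lambda*||prox|| = 9.0181
Total = 9.8373


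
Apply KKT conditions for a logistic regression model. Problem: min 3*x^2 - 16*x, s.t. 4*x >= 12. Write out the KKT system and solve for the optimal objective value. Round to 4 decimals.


Step 1: Try lambda = 0 (constraint inactive).
x_unc = 16/(2*3) = 2.6667
Check: 4*2.6667 = 10.6668 < 12 -- violated!
Step 2: Constraint must be active: 4*x = 12
x* = 12/4 = 3.0
lambda = (2*3*3.0 - 16)/4 = 0.5
Step 3: Compute optimal value.
f(x*) = 3*3.0^2 - 16*3.0 = -21.0


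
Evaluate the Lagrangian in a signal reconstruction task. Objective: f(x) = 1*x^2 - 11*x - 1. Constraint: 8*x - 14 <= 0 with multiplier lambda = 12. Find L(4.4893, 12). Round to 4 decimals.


Step 1: Evaluate f(x).
f(4.4893) = 1*4.4893^2 - 11*4.4893 - 1 = -30.2285
Step 2: Evaluate g(x).
g(4.4893) = 8*4.4893 - 14 = 21.9144
Step 3: Compute Lagrangian.
L = -30.2285 + 12*21.9144 = 232.7443


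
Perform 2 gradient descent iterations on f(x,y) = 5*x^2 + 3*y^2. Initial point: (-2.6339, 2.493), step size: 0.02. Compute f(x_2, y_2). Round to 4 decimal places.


Gradient descent on f(x,y) = 5*x^2 + 3*y^2.
Starting point: (-2.6339, 2.493), alpha = 0.02
Step 1: grad_x = 2*5*-2.6339 = -26.339, grad_y = 2*3*2.493 = 14.958
  x_1 = -2.6339 - 0.02*-26.339 = -2.1071
  y_1 = 2.493 - 0.02*14.958 = 2.1938
Step 2: grad_x = 2*5*-2.1071 = -21.0712, grad_y = 2*3*2.1938 = 13.163
  x_2 = -2.1071 - 0.02*-21.0712 = -1.6857
  y_2 = 2.1938 - 0.02*13.163 = 1.9306
f(-1.6857, 1.9306) = 5*(-1.6857)^2 + 3*1.9306^2 = 25.3893


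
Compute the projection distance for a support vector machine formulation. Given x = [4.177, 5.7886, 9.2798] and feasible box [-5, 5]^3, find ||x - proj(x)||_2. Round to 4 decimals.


Project each component onto [-5, 5].
clip(4.177) = 4.177, clip(5.7886) = 5.0, clip(9.2798) = 5.0
Projection = [4.177, 5.0, 5.0]
Squared diffs: [0.0, 0.6219, 18.3167]
Distance = sqrt(18.9386) = 4.3518


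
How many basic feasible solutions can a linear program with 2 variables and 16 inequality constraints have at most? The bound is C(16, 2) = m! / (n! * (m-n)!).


Each vertex corresponds to some choice of n active constraints out of m, so the number of vertices is at most C(m, n) = m! / (n!(m-n)!).
m = 16, n = 2
Numerator: 16 * 15
Denominator: 2! = 2
C(16, 2) = 120


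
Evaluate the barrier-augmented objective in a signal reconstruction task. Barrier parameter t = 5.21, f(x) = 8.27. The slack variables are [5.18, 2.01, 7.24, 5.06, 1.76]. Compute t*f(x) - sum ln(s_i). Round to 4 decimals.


Step 1: Compute log-barrier.
ln values: [1.6448, 0.6981, 1.9796, 1.6214, 0.5653]
phi = -(1.6448 + 0.6981 + 1.9796 + 1.6214 + 0.5653) = -6.5092
Step 2: Compute augmented objective.
t*f(x) = 5.21*8.27 = 43.0867
Total = 43.0867 - 6.5092 = 36.5775


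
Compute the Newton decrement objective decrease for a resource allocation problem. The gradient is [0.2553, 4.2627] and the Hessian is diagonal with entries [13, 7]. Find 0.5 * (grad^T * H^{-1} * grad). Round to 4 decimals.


Step 1: H is diagonal, so H^(-1) * g = [0.0196, 0.609].
Step 2: g^T H^(-1) g = sum_i g_i^2 / H_ii
  = (0.2553)^2/13 + (4.2627)^2/7
  = 0.005 + 2.5958 = 2.6008
Step 3: Objective decrease = 0.5 * g^T H^(-1) g = 1.3004


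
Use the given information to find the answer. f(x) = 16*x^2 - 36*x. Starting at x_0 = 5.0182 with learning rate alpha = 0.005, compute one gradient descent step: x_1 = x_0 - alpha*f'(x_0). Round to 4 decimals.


We compute the gradient at x_0 and apply the update.
f'(x) = 32*x - 36
f'(5.0182) = 32*5.0182 - 36 = 124.5824
x_1 = 5.0182 - 0.005*124.5824 = 4.3953


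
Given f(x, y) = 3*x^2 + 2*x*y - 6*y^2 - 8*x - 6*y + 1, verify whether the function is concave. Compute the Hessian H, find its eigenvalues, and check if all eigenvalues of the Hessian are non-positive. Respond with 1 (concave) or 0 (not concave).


The Hessian of f(x,y) = 3*x^2 + 2*x*y - 6*y^2 - 8*x - 6*y + 1 is:
H = [[6, 2], [2, -12]]
Trace = 6 - 12 = -6
Determinant = 6*-12 - (2)^2 = -76
Discriminant = (-6)^2 - 4*-76 = 340.0
Eigenvalues: lambda_1 = -12.2195, lambda_2 = 6.2195
The function is not concave.

0


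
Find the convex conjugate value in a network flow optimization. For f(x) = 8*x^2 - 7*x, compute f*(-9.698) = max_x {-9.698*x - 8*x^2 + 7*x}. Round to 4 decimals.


f*(y) = sup_x {y*x - a*x^2 - b*x} = sup_x {(y-b)*x - a*x^2}
FOC: (y - b) - 2a*x = 0 => x* = (y - b)/(2a)
x* = (-9.698 + 7)/(2*8) = -0.1686
f*(-9.698) = (y-b)^2/(4a) = (-9.698 + 7)^2/(4*8)
= 7.2792/32 = 0.2275


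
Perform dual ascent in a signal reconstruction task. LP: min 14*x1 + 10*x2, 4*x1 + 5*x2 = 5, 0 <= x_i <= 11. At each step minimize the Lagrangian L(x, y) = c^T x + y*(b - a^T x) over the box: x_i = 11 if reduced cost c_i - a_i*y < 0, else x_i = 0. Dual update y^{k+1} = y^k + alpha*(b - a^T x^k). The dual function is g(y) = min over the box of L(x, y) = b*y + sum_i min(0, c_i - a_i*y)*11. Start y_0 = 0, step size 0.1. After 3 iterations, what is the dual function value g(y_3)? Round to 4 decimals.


Dual ascent for LP: min 14*x1 + 10*x2, 4*x1 + 5*x2 = 5, 0 <= x_i <= 11
Step 1: y^k = 0.0, reduced costs: (14.0, 10.0)
  x^k = (0.0, 0.0), subgradient = b - a^T x = 5.0
  y^{k+1} = 0.0 + 0.1*5.0 = 0.5
Step 2: y^k = 0.5, reduced costs: (12.0, 7.5)
  x^k = (0.0, 0.0), subgradient = b - a^T x = 5.0
  y^{k+1} = 0.5 + 0.1*5.0 = 1.0
Step 3: y^k = 1.0, reduced costs: (10.0, 5.0)
  x^k = (0.0, 0.0), subgradient = b - a^T x = 5.0
  y^{k+1} = 1.0 + 0.1*5.0 = 1.5
Dual objective at y_3 = 1.5: reduced costs (8.0, 2.5), box minimizer x = (0.0, 0.0)
g(y_3) = b*y + (c1 - a1*y)*x1 + (c2 - a2*y)*x2 = 5*1.5 + 8.0*0.0 + 2.5*0.0 = 7.5 + 0.0 + 0.0 = 7.5


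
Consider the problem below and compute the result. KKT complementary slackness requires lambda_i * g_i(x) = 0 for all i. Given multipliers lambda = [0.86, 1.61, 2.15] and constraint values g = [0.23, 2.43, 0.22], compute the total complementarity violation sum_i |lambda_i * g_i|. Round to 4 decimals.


KKT complementary slackness check:
lambda_1 * g_1 = 0.86 * 0.23 = 0.1978
lambda_2 * g_2 = 1.61 * 2.43 = 3.9123
lambda_3 * g_3 = 2.15 * 0.22 = 0.473
Total violation = 0.1978 + 3.9123 + 0.473 = 4.5831


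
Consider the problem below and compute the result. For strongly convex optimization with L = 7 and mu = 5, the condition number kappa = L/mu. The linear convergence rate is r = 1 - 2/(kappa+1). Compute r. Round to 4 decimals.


Step 1: Compute the condition number.
kappa = L/mu = 7/5 = 1.4
Step 2: Compute the convergence rate.
r = 1 - 2/(kappa + 1) = 1 - 2*mu/(L + mu) = (L - mu)/(L + mu) = 2/12 = 0.1667


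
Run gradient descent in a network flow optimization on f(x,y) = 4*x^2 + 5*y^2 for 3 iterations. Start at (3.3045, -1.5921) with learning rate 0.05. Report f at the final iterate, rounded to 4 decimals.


Gradient descent on f(x,y) = 4*x^2 + 5*y^2.
Starting point: (3.3045, -1.5921), alpha = 0.05
Step 1: grad_x = 2*4*3.3045 = 26.436, grad_y = 2*5*-1.5921 = -15.921
  x_1 = 3.3045 - 0.05*26.436 = 1.9827
  y_1 = -1.5921 - 0.05*-15.921 = -0.7961
Step 2: grad_x = 2*4*1.9827 = 15.8616, grad_y = 2*5*-0.7961 = -7.9605
  x_2 = 1.9827 - 0.05*15.8616 = 1.1896
  y_2 = -0.7961 - 0.05*-7.9605 = -0.398
Step 3: grad_x = 2*4*1.1896 = 9.517, grad_y = 2*5*-0.398 = -3.9803
  x_3 = 1.1896 - 0.05*9.517 = 0.7138
  y_3 = -0.398 - 0.05*-3.9803 = -0.199
f(0.7138, -0.199) = 4*0.7138^2 + 5*(-0.199)^2 = 2.2359


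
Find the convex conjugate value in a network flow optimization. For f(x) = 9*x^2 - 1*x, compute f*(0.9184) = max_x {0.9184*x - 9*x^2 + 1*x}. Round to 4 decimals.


f*(y) = sup_x {y*x - a*x^2 - b*x} = sup_x {(y-b)*x - a*x^2}
FOC: (y - b) - 2a*x = 0 => x* = (y - b)/(2a)
x* = (0.9184 + 1)/(2*9) = 0.1066
f*(0.9184) = (y-b)^2/(4a) = (0.9184 + 1)^2/(4*9)
= 3.6803/36 = 0.1022


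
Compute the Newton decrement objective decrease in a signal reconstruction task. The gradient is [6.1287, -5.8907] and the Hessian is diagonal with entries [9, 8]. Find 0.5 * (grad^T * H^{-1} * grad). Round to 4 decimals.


Step 1: H is diagonal, so H^(-1) * g = [0.681, -0.7363].
Step 2: g^T H^(-1) g = sum_i g_i^2 / H_ii
  = (6.1287)^2/9 + (-5.8907)^2/8
  = 4.1734 + 4.3375 = 8.511
Step 3: Objective decrease = 0.5 * g^T H^(-1) g = 4.2555


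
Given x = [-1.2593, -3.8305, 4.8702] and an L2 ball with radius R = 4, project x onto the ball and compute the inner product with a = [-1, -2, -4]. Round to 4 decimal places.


Step 1: Compute ||x|| (intermediates to 6 decimals).
||x|| = sqrt((-1.2593)^2 + (-3.8305)^2 + 4.8702^2) = 6.32277
Step 2: Project.
Since ||x|| > R, scale = R/||x|| = 4/6.32277 = 0.632634, proj(x) = scale * x
proj(x) = [-0.796676, -2.423305, 3.081054]
Step 3: Dot product.
a^T * proj(x) = -1*(-0.796676) - 2*(-2.423305) - 4*3.081054 = -6.6809


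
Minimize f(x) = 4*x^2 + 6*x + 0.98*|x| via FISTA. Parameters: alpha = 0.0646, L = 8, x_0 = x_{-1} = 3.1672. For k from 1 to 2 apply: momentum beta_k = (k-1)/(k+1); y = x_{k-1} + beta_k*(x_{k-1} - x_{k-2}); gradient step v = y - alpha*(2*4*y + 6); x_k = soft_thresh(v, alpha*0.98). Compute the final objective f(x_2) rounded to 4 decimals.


FISTA on f(x) = 4*x^2 + 6*x + 0.98*|x|
L = 8, alpha = 0.0646
Iteration 1: beta = 0.0, y = 3.1672 + 0.0*(3.1672 - 3.1672) = 3.1672
  grad(y) = 31.3376, v = y - alpha*grad = 1.1428
  prox(v) = soft_thresh(1.1428, 0.0633) = 1.0795
Iteration 2: beta = 0.3333, y = 1.0795 + 0.3333*(1.0795 - 3.1672) = 0.3836
  grad(y) = 9.0686, v = y - alpha*grad = -0.2023
  prox(v) = soft_thresh(-0.2023, 0.0633) = -0.1389
f(x_2) = 4*(-0.1389)^2 + 6*(-0.1389) + 0.98*|-0.1389| = -0.6203


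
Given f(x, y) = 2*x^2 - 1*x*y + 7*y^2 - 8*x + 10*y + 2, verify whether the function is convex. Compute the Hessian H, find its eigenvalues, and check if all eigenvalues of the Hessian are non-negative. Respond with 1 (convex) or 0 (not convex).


The Hessian of f(x,y) = 2*x^2 - 1*x*y + 7*y^2 - 8*x + 10*y + 2 is:
H = [[4, -1], [-1, 14]]
Trace = 4 + 14 = 18
Determinant = 4*14 - (-1)^2 = 55
Discriminant = (18)^2 - 4*55 = 104.0
Eigenvalues: lambda_1 = 3.901, lambda_2 = 14.099
The function is convex.

1


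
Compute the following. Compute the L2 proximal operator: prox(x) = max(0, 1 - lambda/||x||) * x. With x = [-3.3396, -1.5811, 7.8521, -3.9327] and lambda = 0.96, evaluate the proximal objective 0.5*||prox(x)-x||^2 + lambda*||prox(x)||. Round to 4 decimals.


Step 1: Compute ||x||.
||x|| = 9.5276
Step 2: Compute scaling factor.
scale = max(0, 1 - 0.96/9.5276) = 0.8992
Step 3: prox(x) = [-3.0031, -1.4218, 7.0609, -3.5364]
||prox(x)|| = 8.5676
Step 4: Proximal objective.
0.5*||prox-x||^2 = 0.4608
lambda*||prox|| = 8.2249
Total = 8.6857


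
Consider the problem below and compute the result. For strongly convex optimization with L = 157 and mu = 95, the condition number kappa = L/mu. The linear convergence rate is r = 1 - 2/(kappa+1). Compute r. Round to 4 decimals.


Step 1: Compute the condition number.
kappa = L/mu = 157/95 = 1.6526
Step 2: Compute the convergence rate.
r = 1 - 2/(kappa + 1) = 1 - 2*mu/(L + mu) = (L - mu)/(L + mu) = 62/252 = 0.246


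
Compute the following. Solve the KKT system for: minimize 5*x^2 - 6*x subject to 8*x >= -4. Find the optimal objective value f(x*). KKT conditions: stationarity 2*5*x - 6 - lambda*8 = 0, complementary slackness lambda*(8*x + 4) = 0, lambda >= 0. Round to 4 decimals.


Step 1: Try lambda = 0 (constraint inactive).
Stationarity: 2*5*x - 6 = 0
x* = 6/(2*5) = 0.6
Check constraint: 8*0.6 = 4.8 >= -4 -- satisfied.
Step 2: Compute optimal value.
f(x*) = 5*0.6^2 - 6*0.6 = -1.8


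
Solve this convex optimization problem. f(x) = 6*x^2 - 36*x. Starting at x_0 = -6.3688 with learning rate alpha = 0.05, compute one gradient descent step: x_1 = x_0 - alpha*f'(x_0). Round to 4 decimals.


We compute the gradient at x_0 and apply the update.
f'(x) = 12*x - 36
f'(-6.3688) = 12*-6.3688 - 36 = -112.4256
x_1 = -6.3688 - 0.05*-112.4256 = -0.7475


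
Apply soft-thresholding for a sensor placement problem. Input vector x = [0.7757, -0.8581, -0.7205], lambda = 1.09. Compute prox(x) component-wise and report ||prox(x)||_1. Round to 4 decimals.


Soft-thresholding with lambda = 1.09:
prox(0.7757) = sign(0.7757)*max(|0.7757| - 1.09, 0) = 0.0
prox(-0.8581) = sign(-0.8581)*max(|-0.8581| - 1.09, 0) = 0.0
prox(-0.7205) = sign(-0.7205)*max(|-0.7205| - 1.09, 0) = 0.0
prox(x) = [0.0, 0.0, 0.0]
||prox(x)||_1 = 0.0 + 0.0 + 0.0 = 0.0


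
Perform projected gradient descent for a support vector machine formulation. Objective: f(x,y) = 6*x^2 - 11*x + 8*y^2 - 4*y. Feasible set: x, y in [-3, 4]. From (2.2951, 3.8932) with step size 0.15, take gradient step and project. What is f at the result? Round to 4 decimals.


Step 1: Compute gradient at (2.2951, 3.8932).
grad_x = 2*6*2.2951 - 11 = 16.5412
grad_y = 2*8*3.8932 - 4 = 58.2912
Step 2: Gradient step.
x_raw = 2.2951 - 0.15*16.5412 = -0.1861
y_raw = 3.8932 - 0.15*58.2912 = -4.8505
Step 3: Project onto [-3, 4].
x_proj = clip(-0.1861) = -0.1861
y_proj = clip(-4.8505) = -3.0
Step 4: Evaluate f.
f(-0.1861, -3.0) = 86.2546


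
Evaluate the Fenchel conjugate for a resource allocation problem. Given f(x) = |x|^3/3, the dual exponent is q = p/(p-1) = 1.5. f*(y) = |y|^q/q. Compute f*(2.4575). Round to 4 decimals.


The conjugate exponent q satisfies 1/p + 1/q = 1.
p = 3, so q = 3/(3 - 1) = 1.5
|y|^q = 2.4575^1.5 = 3.8525
f*(2.4575) = 3.8525 / 1.5 = 2.5683


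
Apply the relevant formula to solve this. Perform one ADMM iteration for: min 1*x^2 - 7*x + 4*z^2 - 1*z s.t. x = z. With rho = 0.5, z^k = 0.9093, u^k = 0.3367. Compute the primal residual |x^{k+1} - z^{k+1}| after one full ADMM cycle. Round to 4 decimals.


ADMM iteration with rho = 0.5, z^k = 0.9093, u^k = 0.3367
Step 1: x-update.
Minimize 1*x^2 - 7*x + (0.5/2)*(x - 0.9093 + 0.3367)^2
FOC: (2*1 + 0.5)*x = 7 + 0.5*(0.9093 - 0.3367)
x^{k+1} = 2.9145
Step 2: z-update.
Minimize 4*z^2 - 1*z + (0.5/2)*(2.9145 - z + 0.3367)^2
FOC: (2*4 + 0.5)*z = 1 + 0.5*(2.9145 + 0.3367)
z^{k+1} = 0.3089
Step 3: u-update.
u^{k+1} = 0.3367 + 2.9145 - 0.3089 = 2.9423
Step 4: Primal residual = |2.9145 - 0.3089| = 2.6056


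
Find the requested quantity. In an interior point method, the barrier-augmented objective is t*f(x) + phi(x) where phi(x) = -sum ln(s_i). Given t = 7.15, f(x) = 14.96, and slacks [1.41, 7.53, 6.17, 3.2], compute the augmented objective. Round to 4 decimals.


Step 1: Compute log-barrier.
ln values: [0.3436, 2.0189, 1.8197, 1.1632]
phi = -(0.3436 + 2.0189 + 1.8197 + 1.1632) = -5.3453
Step 2: Compute augmented objective.
t*f(x) = 7.15*14.96 = 106.964
Total = 106.964 - 5.3453 = 101.6187


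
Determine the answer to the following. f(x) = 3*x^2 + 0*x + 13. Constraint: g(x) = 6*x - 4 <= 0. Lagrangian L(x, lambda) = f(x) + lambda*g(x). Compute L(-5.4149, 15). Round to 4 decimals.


Step 1: Evaluate f(x).
f(-5.4149) = 3*(-5.4149)^2 + 0*(-5.4149) + 13 = 100.9634
Step 2: Evaluate g(x).
g(-5.4149) = 6*-5.4149 - 4 = -36.4894
Step 3: Compute Lagrangian.
L = 100.9634 + 15*-36.4894 = -446.3776


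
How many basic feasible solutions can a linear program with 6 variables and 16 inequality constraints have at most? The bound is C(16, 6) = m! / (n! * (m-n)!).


Each vertex corresponds to some choice of n active constraints out of m, so the number of vertices is at most C(m, n) = m! / (n!(m-n)!).
m = 16, n = 6
Numerator: 16 * 15 * 14 * 13 * 12 * 11
Denominator: 6! = 720
C(16, 6) = 8008


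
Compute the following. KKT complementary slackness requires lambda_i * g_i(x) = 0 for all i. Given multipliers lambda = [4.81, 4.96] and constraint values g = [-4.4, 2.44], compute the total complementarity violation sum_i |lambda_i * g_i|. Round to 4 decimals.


KKT complementary slackness check:
lambda_1 * g_1 = 4.81 * -4.4 = -21.164
lambda_2 * g_2 = 4.96 * 2.44 = 12.1024
Total violation = 21.164 + 12.1024 = 33.2664


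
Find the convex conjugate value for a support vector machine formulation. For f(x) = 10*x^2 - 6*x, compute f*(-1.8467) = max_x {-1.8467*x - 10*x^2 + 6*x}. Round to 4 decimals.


f*(y) = sup_x {y*x - a*x^2 - b*x} = sup_x {(y-b)*x - a*x^2}
FOC: (y - b) - 2a*x = 0 => x* = (y - b)/(2a)
x* = (-1.8467 + 6)/(2*10) = 0.2077
f*(-1.8467) = (y-b)^2/(4a) = (-1.8467 + 6)^2/(4*10)
= 17.2499/40 = 0.4312


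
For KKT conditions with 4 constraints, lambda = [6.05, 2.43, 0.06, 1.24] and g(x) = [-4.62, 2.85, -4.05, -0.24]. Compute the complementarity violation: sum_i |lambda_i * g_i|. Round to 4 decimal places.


KKT complementary slackness check:
lambda_1 * g_1 = 6.05 * -4.62 = -27.951
lambda_2 * g_2 = 2.43 * 2.85 = 6.9255
lambda_3 * g_3 = 0.06 * -4.05 = -0.243
lambda_4 * g_4 = 1.24 * -0.24 = -0.2976
Total violation = 27.951 + 6.9255 + 0.243 + 0.2976 = 35.4171


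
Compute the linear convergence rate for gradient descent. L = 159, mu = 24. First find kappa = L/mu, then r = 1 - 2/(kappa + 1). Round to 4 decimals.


Step 1: Compute the condition number.
kappa = L/mu = 159/24 = 6.625
Step 2: Compute the convergence rate.
r = 1 - 2/(kappa + 1) = 1 - 2*mu/(L + mu) = (L - mu)/(L + mu) = 135/183 = 0.7377


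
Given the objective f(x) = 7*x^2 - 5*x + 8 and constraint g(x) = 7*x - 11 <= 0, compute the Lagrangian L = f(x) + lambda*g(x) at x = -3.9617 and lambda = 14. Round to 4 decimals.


Step 1: Evaluate f(x).
f(-3.9617) = 7*(-3.9617)^2 - 5*(-3.9617) + 8 = 137.674
Step 2: Evaluate g(x).
g(-3.9617) = 7*-3.9617 - 11 = -38.7319
Step 3: Compute Lagrangian.
L = 137.674 + 14*-38.7319 = -404.5726


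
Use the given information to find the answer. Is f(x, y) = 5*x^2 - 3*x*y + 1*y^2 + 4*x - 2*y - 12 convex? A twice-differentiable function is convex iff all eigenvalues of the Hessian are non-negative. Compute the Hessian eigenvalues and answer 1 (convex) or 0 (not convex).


The Hessian of f(x,y) = 5*x^2 - 3*x*y + 1*y^2 + 4*x - 2*y - 12 is:
H = [[10, -3], [-3, 2]]
Trace = 10 + 2 = 12
Determinant = 10*2 - (-3)^2 = 11
Discriminant = (12)^2 - 4*11 = 100.0
Eigenvalues: lambda_1 = 1.0, lambda_2 = 11.0
The function is convex.

1


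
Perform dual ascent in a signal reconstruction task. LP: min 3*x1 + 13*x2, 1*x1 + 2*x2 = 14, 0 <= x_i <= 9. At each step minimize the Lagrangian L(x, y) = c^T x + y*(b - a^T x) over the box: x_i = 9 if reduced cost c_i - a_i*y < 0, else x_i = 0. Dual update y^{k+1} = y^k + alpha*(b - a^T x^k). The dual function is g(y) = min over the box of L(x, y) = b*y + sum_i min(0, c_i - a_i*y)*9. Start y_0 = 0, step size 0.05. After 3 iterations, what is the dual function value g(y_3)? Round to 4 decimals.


Dual ascent for LP: min 3*x1 + 13*x2, 1*x1 + 2*x2 = 14, 0 <= x_i <= 9
Step 1: y^k = 0.0, reduced costs: (3.0, 13.0)
  x^k = (0.0, 0.0), subgradient = b - a^T x = 14.0
  y^{k+1} = 0.0 + 0.05*14.0 = 0.7
Step 2: y^k = 0.7, reduced costs: (2.3, 11.6)
  x^k = (0.0, 0.0), subgradient = b - a^T x = 14.0
  y^{k+1} = 0.7 + 0.05*14.0 = 1.4
Step 3: y^k = 1.4, reduced costs: (1.6, 10.2)
  x^k = (0.0, 0.0), subgradient = b - a^T x = 14.0
  y^{k+1} = 1.4 + 0.05*14.0 = 2.1
Dual objective at y_3 = 2.1: reduced costs (0.9, 8.8), box minimizer x = (0.0, 0.0)
g(y_3) = b*y + (c1 - a1*y)*x1 + (c2 - a2*y)*x2 = 14*2.1 + 0.9*0.0 + 8.8*0.0 = 29.4 + 0.0 + 0.0 = 29.4


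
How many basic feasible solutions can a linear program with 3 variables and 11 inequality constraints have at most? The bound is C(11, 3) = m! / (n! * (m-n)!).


Each vertex corresponds to some choice of n active constraints out of m, so the number of vertices is at most C(m, n) = m! / (n!(m-n)!).
m = 11, n = 3
Numerator: 11 * 10 * 9
Denominator: 3! = 6
C(11, 3) = 165


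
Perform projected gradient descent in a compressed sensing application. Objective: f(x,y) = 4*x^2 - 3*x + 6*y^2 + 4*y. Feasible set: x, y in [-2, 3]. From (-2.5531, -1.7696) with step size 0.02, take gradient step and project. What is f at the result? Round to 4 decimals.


Step 1: Compute gradient at (-2.5531, -1.7696).
grad_x = 2*4*-2.5531 - 3 = -23.4248
grad_y = 2*6*-1.7696 + 4 = -17.2352
Step 2: Gradient step.
x_raw = -2.5531 - 0.02*-23.4248 = -2.0846
y_raw = -1.7696 - 0.02*-17.2352 = -1.4249
Step 3: Project onto [-2, 3].
x_proj = clip(-2.0846) = -2.0
y_proj = clip(-1.4249) = -1.4249
Step 4: Evaluate f.
f(-2.0, -1.4249) = 28.4824


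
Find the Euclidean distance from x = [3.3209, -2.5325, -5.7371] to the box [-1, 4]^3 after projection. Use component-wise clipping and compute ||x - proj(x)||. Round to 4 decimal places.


Project each component onto [-1, 4].
clip(3.3209) = 3.3209, clip(-2.5325) = -1.0, clip(-5.7371) = -1.0
Projection = [3.3209, -1.0, -1.0]
Squared diffs: [0.0, 2.3486, 22.4401]
Distance = sqrt(24.7887) = 4.9788
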